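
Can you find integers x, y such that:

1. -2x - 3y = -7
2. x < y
Yes

Take x = -1, y = 3. Substituting into each constraint:
  (1) -2(-1) - 3(3) = -7 ✓
  (2) -1 < 3 ✓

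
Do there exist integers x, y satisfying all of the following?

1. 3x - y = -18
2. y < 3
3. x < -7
Yes

Take x = -8, y = -6. Substituting into each constraint:
  (1) 3(-8) + 6 = -18 ✓
  (2) -6 < 3 ✓
  (3) -8 < -7 ✓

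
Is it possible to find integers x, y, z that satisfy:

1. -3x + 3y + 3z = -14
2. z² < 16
No

Even the single constraint (-3x + 3y + 3z = -14) is infeasible over the integers.

  - -3x + 3y + 3z = -14: every term on the left is divisible by 3, so the LHS ≡ 0 (mod 3), but the RHS -14 is not — no integer solution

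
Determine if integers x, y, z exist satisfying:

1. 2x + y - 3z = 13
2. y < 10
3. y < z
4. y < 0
Yes

Take x = 7, y = -1, z = 0. Substituting into each constraint:
  (1) 2(7) + (-1) - 3(0) = 13 ✓
  (2) -1 < 10 ✓
  (3) -1 < 0 ✓
  (4) -1 < 0 ✓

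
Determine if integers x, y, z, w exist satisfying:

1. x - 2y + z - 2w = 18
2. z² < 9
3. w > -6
Yes

Take x = 18, y = 0, z = 0, w = 0. Substituting into each constraint:
  (1) 18 - 2(0) + 0 - 2(0) = 18 ✓
  (2) z² = (0)² = 0, and 0 < 9 ✓
  (3) 0 > -6 ✓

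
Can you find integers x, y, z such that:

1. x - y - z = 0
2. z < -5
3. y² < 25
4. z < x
Yes

Take x = -5, y = 1, z = -6. Substituting into each constraint:
  (1) (-5) + (-1) + 6 = 0 ✓
  (2) -6 < -5 ✓
  (3) y² = (1)² = 1, and 1 < 25 ✓
  (4) -6 < -5 ✓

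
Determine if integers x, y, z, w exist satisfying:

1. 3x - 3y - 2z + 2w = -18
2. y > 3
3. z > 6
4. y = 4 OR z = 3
Yes

Take x = 0, y = 4, z = 7, w = 4. Substituting into each constraint:
  (1) 3(0) - 3(4) - 2(7) + 2(4) = -18 ✓
  (2) 4 > 3 ✓
  (3) 7 > 6 ✓
  (4) y = 4, target 4 ✓ (first branch holds)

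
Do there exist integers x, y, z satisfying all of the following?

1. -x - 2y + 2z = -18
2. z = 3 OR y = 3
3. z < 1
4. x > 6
Yes

Take x = 12, y = 3, z = 0. Substituting into each constraint:
  (1) (-12) - 2(3) + 2(0) = -18 ✓
  (2) y = 3, target 3 ✓ (second branch holds)
  (3) 0 < 1 ✓
  (4) 12 > 6 ✓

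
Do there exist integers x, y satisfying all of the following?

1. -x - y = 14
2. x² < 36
Yes

Take x = 0, y = -14. Substituting into each constraint:
  (1) 0 + 14 = 14 ✓
  (2) x² = (0)² = 0, and 0 < 36 ✓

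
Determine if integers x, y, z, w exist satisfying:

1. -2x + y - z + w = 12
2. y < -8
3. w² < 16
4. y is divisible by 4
Yes

Take x = -12, y = -12, z = 0, w = 0. Substituting into each constraint:
  (1) -2(-12) + (-12) + 0 + 0 = 12 ✓
  (2) -12 < -8 ✓
  (3) w² = (0)² = 0, and 0 < 16 ✓
  (4) -12 = 4 × -3, remainder 0 ✓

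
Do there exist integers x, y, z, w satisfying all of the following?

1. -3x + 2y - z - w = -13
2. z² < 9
Yes

Take x = 1, y = -5, z = 0, w = 0. Substituting into each constraint:
  (1) -3(1) + 2(-5) + 0 + 0 = -13 ✓
  (2) z² = (0)² = 0, and 0 < 9 ✓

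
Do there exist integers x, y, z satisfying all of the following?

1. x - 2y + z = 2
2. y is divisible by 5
Yes

Take x = 2, y = 0, z = 0. Substituting into each constraint:
  (1) 2 - 2(0) + 0 = 2 ✓
  (2) 0 = 5 × 0, remainder 0 ✓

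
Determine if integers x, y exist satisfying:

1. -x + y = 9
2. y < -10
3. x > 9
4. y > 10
No

A contradictory subset is {y < -10, y > 10}. No integer assignment can satisfy these jointly:

  - y < -10: bounds one variable relative to a constant
  - y > 10: bounds one variable relative to a constant

Direct contradiction: the bounds on y require y ≥ 11 and y ≤ -11 simultaneously, which is empty.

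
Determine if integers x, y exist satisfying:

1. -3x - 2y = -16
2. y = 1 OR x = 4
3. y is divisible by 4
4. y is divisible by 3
No

A contradictory subset is {-3x - 2y = -16, y = 1 OR x = 4, y is divisible by 3}. No integer assignment can satisfy these jointly:

  - -3x - 2y = -16: is a linear equation tying the variables together
  - y = 1 OR x = 4: forces a choice: either y = 1 or x = 4
  - y is divisible by 3: restricts y to multiples of 3

Modular obstruction: writing y = 3y', every remaining term of the linear equation is divisible by 3, so the left side is ≡ 0 (mod 3); but the right side -16 ≡ 2 (mod 3). No integers can satisfy it.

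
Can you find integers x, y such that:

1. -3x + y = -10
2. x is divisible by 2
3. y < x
Yes

Take x = 0, y = -10. Substituting into each constraint:
  (1) -3(0) + (-10) = -10 ✓
  (2) 0 = 2 × 0, remainder 0 ✓
  (3) -10 < 0 ✓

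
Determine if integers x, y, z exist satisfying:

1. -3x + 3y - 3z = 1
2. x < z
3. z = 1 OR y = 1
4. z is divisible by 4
No

Even the single constraint (-3x + 3y - 3z = 1) is infeasible over the integers.

  - -3x + 3y - 3z = 1: every term on the left is divisible by 3, so the LHS ≡ 0 (mod 3), but the RHS 1 is not — no integer solution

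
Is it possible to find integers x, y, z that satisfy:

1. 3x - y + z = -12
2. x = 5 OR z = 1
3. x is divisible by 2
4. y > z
Yes

Take x = -2, y = 7, z = 1. Substituting into each constraint:
  (1) 3(-2) + (-7) + 1 = -12 ✓
  (2) z = 1, target 1 ✓ (second branch holds)
  (3) -2 = 2 × -1, remainder 0 ✓
  (4) 7 > 1 ✓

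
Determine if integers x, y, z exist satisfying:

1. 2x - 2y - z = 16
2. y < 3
Yes

Take x = 0, y = -8, z = 0. Substituting into each constraint:
  (1) 2(0) - 2(-8) + 0 = 16 ✓
  (2) -8 < 3 ✓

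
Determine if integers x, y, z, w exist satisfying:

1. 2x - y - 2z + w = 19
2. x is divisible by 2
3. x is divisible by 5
Yes

Take x = 0, y = 0, z = -9, w = 1. Substituting into each constraint:
  (1) 2(0) + 0 - 2(-9) + 1 = 19 ✓
  (2) 0 = 2 × 0, remainder 0 ✓
  (3) 0 = 5 × 0, remainder 0 ✓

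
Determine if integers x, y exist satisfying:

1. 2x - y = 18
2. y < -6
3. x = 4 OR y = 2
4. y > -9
No

The full constraint system is jointly infeasible over the integers. Each constraint and what it forces:

  - 2x - y = 18: is a linear equation tying the variables together
  - y < -6: bounds one variable relative to a constant
  - x = 4 OR y = 2: forces a choice: either x = 4 or y = 2
  - y > -9: bounds one variable relative to a constant

Split on the disjunction (x = 4 OR y = 2):
  • If x = 4: the equation forces y = -10, which contradicts the bound y ≥ -8.
  • If y = 2: this contradicts the bound y ≤ -7.
Both branches are infeasible, so the system has no integer solution.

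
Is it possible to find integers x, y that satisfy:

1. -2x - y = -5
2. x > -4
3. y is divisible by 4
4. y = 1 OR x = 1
No

A contradictory subset is {-2x - y = -5, y is divisible by 4, y = 1 OR x = 1}. No integer assignment can satisfy these jointly:

  - -2x - y = -5: is a linear equation tying the variables together
  - y is divisible by 4: restricts y to multiples of 4
  - y = 1 OR x = 1: forces a choice: either y = 1 or x = 1

Modular obstruction: writing y = 4y', every remaining term of the linear equation is divisible by 2, so the left side is ≡ 0 (mod 2); but the right side -5 ≡ 1 (mod 2). No integers can satisfy it.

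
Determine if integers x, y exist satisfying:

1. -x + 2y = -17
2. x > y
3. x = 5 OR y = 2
Yes

Take x = 21, y = 2. Substituting into each constraint:
  (1) (-21) + 2(2) = -17 ✓
  (2) 21 > 2 ✓
  (3) y = 2, target 2 ✓ (second branch holds)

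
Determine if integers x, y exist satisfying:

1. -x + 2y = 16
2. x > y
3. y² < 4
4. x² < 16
No

A contradictory subset is {-x + 2y = 16, x > y, x² < 16}. No integer assignment can satisfy these jointly:

  - -x + 2y = 16: is a linear equation tying the variables together
  - x > y: bounds one variable relative to another variable
  - x² < 16: restricts x to |x| ≤ 3

Propagating the comparison: y < x and x ≤ 3 give y ≤ 2. Range argument: with x ∈ [-3, 3], y ∈ [−∞, 2], the left side of the equation is at most 7, but the right side is 16 > 7. No integer solution exists.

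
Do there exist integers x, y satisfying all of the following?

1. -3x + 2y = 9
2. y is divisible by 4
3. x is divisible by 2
No

A contradictory subset is {-3x + 2y = 9, x is divisible by 2}. No integer assignment can satisfy these jointly:

  - -3x + 2y = 9: is a linear equation tying the variables together
  - x is divisible by 2: restricts x to multiples of 2

Modular obstruction: writing x = 2x', every remaining term of the linear equation is divisible by 2, so the left side is ≡ 0 (mod 2); but the right side 9 ≡ 1 (mod 2). No integers can satisfy it.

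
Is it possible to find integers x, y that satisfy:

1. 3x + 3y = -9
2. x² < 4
Yes

Take x = 0, y = -3. Substituting into each constraint:
  (1) 3(0) + 3(-3) = -9 ✓
  (2) x² = (0)² = 0, and 0 < 4 ✓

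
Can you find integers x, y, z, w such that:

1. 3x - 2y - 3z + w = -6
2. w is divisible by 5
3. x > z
Yes

Take x = 2, y = 6, z = 0, w = 0. Substituting into each constraint:
  (1) 3(2) - 2(6) - 3(0) + 0 = -6 ✓
  (2) 0 = 5 × 0, remainder 0 ✓
  (3) 2 > 0 ✓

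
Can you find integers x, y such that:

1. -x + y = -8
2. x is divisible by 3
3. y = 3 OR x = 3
Yes

Take x = 3, y = -5. Substituting into each constraint:
  (1) (-3) + (-5) = -8 ✓
  (2) 3 = 3 × 1, remainder 0 ✓
  (3) x = 3, target 3 ✓ (second branch holds)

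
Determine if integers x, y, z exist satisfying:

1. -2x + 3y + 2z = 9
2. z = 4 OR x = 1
Yes

Take x = 1, y = 3, z = 1. Substituting into each constraint:
  (1) -2(1) + 3(3) + 2(1) = 9 ✓
  (2) x = 1, target 1 ✓ (second branch holds)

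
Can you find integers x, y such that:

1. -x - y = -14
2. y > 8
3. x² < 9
Yes

Take x = 0, y = 14. Substituting into each constraint:
  (1) 0 + (-14) = -14 ✓
  (2) 14 > 8 ✓
  (3) x² = (0)² = 0, and 0 < 9 ✓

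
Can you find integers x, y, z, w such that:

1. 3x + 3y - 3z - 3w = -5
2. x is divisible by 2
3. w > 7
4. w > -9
No

Even the single constraint (3x + 3y - 3z - 3w = -5) is infeasible over the integers.

  - 3x + 3y - 3z - 3w = -5: every term on the left is divisible by 3, so the LHS ≡ 0 (mod 3), but the RHS -5 is not — no integer solution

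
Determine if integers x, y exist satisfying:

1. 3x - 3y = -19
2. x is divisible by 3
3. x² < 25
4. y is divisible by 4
No

Even the single constraint (3x - 3y = -19) is infeasible over the integers.

  - 3x - 3y = -19: every term on the left is divisible by 3, so the LHS ≡ 0 (mod 3), but the RHS -19 is not — no integer solution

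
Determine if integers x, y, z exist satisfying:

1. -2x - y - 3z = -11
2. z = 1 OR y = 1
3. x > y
Yes

Take x = 5, y = 1, z = 0. Substituting into each constraint:
  (1) -2(5) + (-1) - 3(0) = -11 ✓
  (2) y = 1, target 1 ✓ (second branch holds)
  (3) 5 > 1 ✓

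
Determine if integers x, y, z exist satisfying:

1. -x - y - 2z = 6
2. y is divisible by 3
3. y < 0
Yes

Take x = 1, y = -3, z = -2. Substituting into each constraint:
  (1) (-1) + 3 - 2(-2) = 6 ✓
  (2) -3 = 3 × -1, remainder 0 ✓
  (3) -3 < 0 ✓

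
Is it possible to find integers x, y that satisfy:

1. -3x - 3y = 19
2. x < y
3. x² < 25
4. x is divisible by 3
No

Even the single constraint (-3x - 3y = 19) is infeasible over the integers.

  - -3x - 3y = 19: every term on the left is divisible by 3, so the LHS ≡ 0 (mod 3), but the RHS 19 is not — no integer solution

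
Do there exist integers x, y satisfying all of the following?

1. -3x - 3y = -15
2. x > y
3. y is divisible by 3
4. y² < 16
Yes

Take x = 5, y = 0. Substituting into each constraint:
  (1) -3(5) - 3(0) = -15 ✓
  (2) 5 > 0 ✓
  (3) 0 = 3 × 0, remainder 0 ✓
  (4) y² = (0)² = 0, and 0 < 16 ✓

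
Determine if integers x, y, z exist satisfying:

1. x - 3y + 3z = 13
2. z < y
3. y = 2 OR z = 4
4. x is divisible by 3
No

A contradictory subset is {x - 3y + 3z = 13, x is divisible by 3}. No integer assignment can satisfy these jointly:

  - x - 3y + 3z = 13: is a linear equation tying the variables together
  - x is divisible by 3: restricts x to multiples of 3

Modular obstruction: writing x = 3x', every remaining term of the linear equation is divisible by 3, so the left side is ≡ 0 (mod 3); but the right side 13 ≡ 1 (mod 3). No integers can satisfy it.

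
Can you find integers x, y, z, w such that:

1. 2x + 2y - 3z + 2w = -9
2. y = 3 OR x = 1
Yes

Take x = -6, y = 3, z = 1, w = 0. Substituting into each constraint:
  (1) 2(-6) + 2(3) - 3(1) + 2(0) = -9 ✓
  (2) y = 3, target 3 ✓ (first branch holds)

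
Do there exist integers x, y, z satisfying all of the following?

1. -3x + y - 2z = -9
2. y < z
Yes

Take x = 2, y = 1, z = 2. Substituting into each constraint:
  (1) -3(2) + 1 - 2(2) = -9 ✓
  (2) 1 < 2 ✓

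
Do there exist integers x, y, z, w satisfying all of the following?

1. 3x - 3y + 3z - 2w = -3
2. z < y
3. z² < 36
Yes

Take x = 0, y = 1, z = 0, w = 0. Substituting into each constraint:
  (1) 3(0) - 3(1) + 3(0) - 2(0) = -3 ✓
  (2) 0 < 1 ✓
  (3) z² = (0)² = 0, and 0 < 36 ✓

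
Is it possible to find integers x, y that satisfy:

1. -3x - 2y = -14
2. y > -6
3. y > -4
Yes

Take x = 4, y = 1. Substituting into each constraint:
  (1) -3(4) - 2(1) = -14 ✓
  (2) 1 > -6 ✓
  (3) 1 > -4 ✓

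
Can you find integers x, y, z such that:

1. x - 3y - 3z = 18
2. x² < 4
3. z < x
Yes

Take x = 0, y = -5, z = -1. Substituting into each constraint:
  (1) 0 - 3(-5) - 3(-1) = 18 ✓
  (2) x² = (0)² = 0, and 0 < 4 ✓
  (3) -1 < 0 ✓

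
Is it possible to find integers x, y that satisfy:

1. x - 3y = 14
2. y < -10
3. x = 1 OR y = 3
No

The full constraint system is jointly infeasible over the integers. Each constraint and what it forces:

  - x - 3y = 14: is a linear equation tying the variables together
  - y < -10: bounds one variable relative to a constant
  - x = 1 OR y = 3: forces a choice: either x = 1 or y = 3

Split on the disjunction (x = 1 OR y = 3):
  • If x = 1: with x = 1, every remaining term of the linear equation is divisible by 3, so the left side is ≡ 0 (mod 3); but the right side 13 ≡ 1 (mod 3). No integers can satisfy it.
  • If y = 3: this contradicts the bound y ≤ -11.
Both branches are infeasible, so the system has no integer solution.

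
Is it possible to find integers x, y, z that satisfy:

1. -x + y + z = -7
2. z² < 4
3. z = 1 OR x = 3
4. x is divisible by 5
Yes

Take x = 0, y = -8, z = 1. Substituting into each constraint:
  (1) 0 + (-8) + 1 = -7 ✓
  (2) z² = (1)² = 1, and 1 < 4 ✓
  (3) z = 1, target 1 ✓ (first branch holds)
  (4) 0 = 5 × 0, remainder 0 ✓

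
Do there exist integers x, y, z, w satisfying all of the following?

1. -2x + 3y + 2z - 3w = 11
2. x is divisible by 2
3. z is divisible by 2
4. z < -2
Yes

Take x = 4, y = 0, z = -4, w = -9. Substituting into each constraint:
  (1) -2(4) + 3(0) + 2(-4) - 3(-9) = 11 ✓
  (2) 4 = 2 × 2, remainder 0 ✓
  (3) -4 = 2 × -2, remainder 0 ✓
  (4) -4 < -2 ✓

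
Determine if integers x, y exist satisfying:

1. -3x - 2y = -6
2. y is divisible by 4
Yes

Take x = 2, y = 0. Substituting into each constraint:
  (1) -3(2) - 2(0) = -6 ✓
  (2) 0 = 4 × 0, remainder 0 ✓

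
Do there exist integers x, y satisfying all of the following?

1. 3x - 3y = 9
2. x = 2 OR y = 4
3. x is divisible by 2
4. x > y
Yes

Take x = 2, y = -1. Substituting into each constraint:
  (1) 3(2) - 3(-1) = 9 ✓
  (2) x = 2, target 2 ✓ (first branch holds)
  (3) 2 = 2 × 1, remainder 0 ✓
  (4) 2 > -1 ✓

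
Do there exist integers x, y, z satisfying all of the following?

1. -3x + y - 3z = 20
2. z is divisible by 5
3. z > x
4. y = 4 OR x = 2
Yes

Take x = 2, y = 41, z = 5. Substituting into each constraint:
  (1) -3(2) + 41 - 3(5) = 20 ✓
  (2) 5 = 5 × 1, remainder 0 ✓
  (3) 5 > 2 ✓
  (4) x = 2, target 2 ✓ (second branch holds)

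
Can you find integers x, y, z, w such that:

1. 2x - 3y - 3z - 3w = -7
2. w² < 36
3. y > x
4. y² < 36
Yes

Take x = 1, y = 2, z = 1, w = 0. Substituting into each constraint:
  (1) 2(1) - 3(2) - 3(1) - 3(0) = -7 ✓
  (2) w² = (0)² = 0, and 0 < 36 ✓
  (3) 2 > 1 ✓
  (4) y² = (2)² = 4, and 4 < 36 ✓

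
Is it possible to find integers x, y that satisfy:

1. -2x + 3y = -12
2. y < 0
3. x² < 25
Yes

Take x = 3, y = -2. Substituting into each constraint:
  (1) -2(3) + 3(-2) = -12 ✓
  (2) -2 < 0 ✓
  (3) x² = (3)² = 9, and 9 < 25 ✓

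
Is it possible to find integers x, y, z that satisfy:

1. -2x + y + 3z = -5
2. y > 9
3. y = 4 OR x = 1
Yes

Take x = 1, y = 12, z = -5. Substituting into each constraint:
  (1) -2(1) + 12 + 3(-5) = -5 ✓
  (2) 12 > 9 ✓
  (3) x = 1, target 1 ✓ (second branch holds)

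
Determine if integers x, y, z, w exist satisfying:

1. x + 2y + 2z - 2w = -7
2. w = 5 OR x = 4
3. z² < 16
Yes

Take x = 5, y = 0, z = -1, w = 5. Substituting into each constraint:
  (1) 5 + 2(0) + 2(-1) - 2(5) = -7 ✓
  (2) w = 5, target 5 ✓ (first branch holds)
  (3) z² = (-1)² = 1, and 1 < 16 ✓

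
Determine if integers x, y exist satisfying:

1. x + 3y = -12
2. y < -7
Yes

Take x = 12, y = -8. Substituting into each constraint:
  (1) 12 + 3(-8) = -12 ✓
  (2) -8 < -7 ✓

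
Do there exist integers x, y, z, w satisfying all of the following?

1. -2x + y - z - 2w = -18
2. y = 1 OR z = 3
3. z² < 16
Yes

Take x = 0, y = -1, z = 3, w = 7. Substituting into each constraint:
  (1) -2(0) + (-1) + (-3) - 2(7) = -18 ✓
  (2) z = 3, target 3 ✓ (second branch holds)
  (3) z² = (3)² = 9, and 9 < 16 ✓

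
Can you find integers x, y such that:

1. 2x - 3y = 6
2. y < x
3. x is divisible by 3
Yes

Take x = 0, y = -2. Substituting into each constraint:
  (1) 2(0) - 3(-2) = 6 ✓
  (2) -2 < 0 ✓
  (3) 0 = 3 × 0, remainder 0 ✓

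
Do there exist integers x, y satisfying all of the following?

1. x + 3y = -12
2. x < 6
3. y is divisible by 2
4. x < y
Yes

Take x = -12, y = 0. Substituting into each constraint:
  (1) (-12) + 3(0) = -12 ✓
  (2) -12 < 6 ✓
  (3) 0 = 2 × 0, remainder 0 ✓
  (4) -12 < 0 ✓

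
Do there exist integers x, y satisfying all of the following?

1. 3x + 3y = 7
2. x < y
No

Even the single constraint (3x + 3y = 7) is infeasible over the integers.

  - 3x + 3y = 7: every term on the left is divisible by 3, so the LHS ≡ 0 (mod 3), but the RHS 7 is not — no integer solution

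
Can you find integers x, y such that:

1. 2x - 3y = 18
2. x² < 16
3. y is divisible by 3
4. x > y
Yes

Take x = 0, y = -6. Substituting into each constraint:
  (1) 2(0) - 3(-6) = 18 ✓
  (2) x² = (0)² = 0, and 0 < 16 ✓
  (3) -6 = 3 × -2, remainder 0 ✓
  (4) 0 > -6 ✓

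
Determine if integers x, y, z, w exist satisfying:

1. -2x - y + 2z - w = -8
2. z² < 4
Yes

Take x = 4, y = 0, z = 0, w = 0. Substituting into each constraint:
  (1) -2(4) + 0 + 2(0) + 0 = -8 ✓
  (2) z² = (0)² = 0, and 0 < 4 ✓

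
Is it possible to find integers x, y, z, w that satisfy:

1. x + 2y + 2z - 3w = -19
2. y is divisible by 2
Yes

Take x = -19, y = 0, z = 0, w = 0. Substituting into each constraint:
  (1) (-19) + 2(0) + 2(0) - 3(0) = -19 ✓
  (2) 0 = 2 × 0, remainder 0 ✓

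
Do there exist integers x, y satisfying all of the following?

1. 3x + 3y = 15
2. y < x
Yes

Take x = 5, y = 0. Substituting into each constraint:
  (1) 3(5) + 3(0) = 15 ✓
  (2) 0 < 5 ✓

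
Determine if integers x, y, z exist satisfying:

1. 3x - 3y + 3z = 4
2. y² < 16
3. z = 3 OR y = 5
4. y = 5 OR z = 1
No

Even the single constraint (3x - 3y + 3z = 4) is infeasible over the integers.

  - 3x - 3y + 3z = 4: every term on the left is divisible by 3, so the LHS ≡ 0 (mod 3), but the RHS 4 is not — no integer solution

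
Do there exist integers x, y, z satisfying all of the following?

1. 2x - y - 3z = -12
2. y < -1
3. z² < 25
Yes

Take x = -7, y = -2, z = 0. Substituting into each constraint:
  (1) 2(-7) + 2 - 3(0) = -12 ✓
  (2) -2 < -1 ✓
  (3) z² = (0)² = 0, and 0 < 25 ✓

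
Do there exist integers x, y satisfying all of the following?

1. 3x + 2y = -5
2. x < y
Yes

Take x = -3, y = 2. Substituting into each constraint:
  (1) 3(-3) + 2(2) = -5 ✓
  (2) -3 < 2 ✓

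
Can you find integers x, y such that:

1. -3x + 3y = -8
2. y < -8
No

Even the single constraint (-3x + 3y = -8) is infeasible over the integers.

  - -3x + 3y = -8: every term on the left is divisible by 3, so the LHS ≡ 0 (mod 3), but the RHS -8 is not — no integer solution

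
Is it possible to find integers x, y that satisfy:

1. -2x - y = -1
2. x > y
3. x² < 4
Yes

Take x = 1, y = -1. Substituting into each constraint:
  (1) -2(1) + 1 = -1 ✓
  (2) 1 > -1 ✓
  (3) x² = (1)² = 1, and 1 < 4 ✓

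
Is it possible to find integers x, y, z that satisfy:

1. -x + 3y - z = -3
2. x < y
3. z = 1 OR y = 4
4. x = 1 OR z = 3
Yes

Take x = 1, y = 4, z = 14. Substituting into each constraint:
  (1) (-1) + 3(4) + (-14) = -3 ✓
  (2) 1 < 4 ✓
  (3) y = 4, target 4 ✓ (second branch holds)
  (4) x = 1, target 1 ✓ (first branch holds)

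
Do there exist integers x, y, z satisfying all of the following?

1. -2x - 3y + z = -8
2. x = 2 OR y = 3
Yes

Take x = -1, y = 3, z = -1. Substituting into each constraint:
  (1) -2(-1) - 3(3) + (-1) = -8 ✓
  (2) y = 3, target 3 ✓ (second branch holds)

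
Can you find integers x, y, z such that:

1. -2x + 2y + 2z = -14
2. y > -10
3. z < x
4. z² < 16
Yes

Take x = 0, y = -6, z = -1. Substituting into each constraint:
  (1) -2(0) + 2(-6) + 2(-1) = -14 ✓
  (2) -6 > -10 ✓
  (3) -1 < 0 ✓
  (4) z² = (-1)² = 1, and 1 < 16 ✓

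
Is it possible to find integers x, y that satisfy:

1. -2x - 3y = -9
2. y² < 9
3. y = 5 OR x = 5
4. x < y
No

The full constraint system is jointly infeasible over the integers. Each constraint and what it forces:

  - -2x - 3y = -9: is a linear equation tying the variables together
  - y² < 9: restricts y to |y| ≤ 2
  - y = 5 OR x = 5: forces a choice: either y = 5 or x = 5
  - x < y: bounds one variable relative to another variable

Split on the disjunction (y = 5 OR x = 5):
  • If y = 5: this contradicts y² < 9, which requires |y| ≤ 2.
  • If x = 5: with x = 5, every remaining term of the linear equation is divisible by 3, so the left side is ≡ 0 (mod 3); but the right side 1 ≡ 1 (mod 3). No integers can satisfy it.
Both branches are infeasible, so the system has no integer solution.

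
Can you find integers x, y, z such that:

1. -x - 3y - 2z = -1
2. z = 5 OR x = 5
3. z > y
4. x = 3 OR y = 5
Yes

Take x = 3, y = -4, z = 5. Substituting into each constraint:
  (1) (-3) - 3(-4) - 2(5) = -1 ✓
  (2) z = 5, target 5 ✓ (first branch holds)
  (3) 5 > -4 ✓
  (4) x = 3, target 3 ✓ (first branch holds)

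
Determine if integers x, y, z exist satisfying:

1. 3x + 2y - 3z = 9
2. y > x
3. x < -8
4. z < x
Yes

Take x = -9, y = 0, z = -12. Substituting into each constraint:
  (1) 3(-9) + 2(0) - 3(-12) = 9 ✓
  (2) 0 > -9 ✓
  (3) -9 < -8 ✓
  (4) -12 < -9 ✓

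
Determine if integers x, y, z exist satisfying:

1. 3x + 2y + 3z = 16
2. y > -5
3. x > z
Yes

Take x = 2, y = 5, z = 0. Substituting into each constraint:
  (1) 3(2) + 2(5) + 3(0) = 16 ✓
  (2) 5 > -5 ✓
  (3) 2 > 0 ✓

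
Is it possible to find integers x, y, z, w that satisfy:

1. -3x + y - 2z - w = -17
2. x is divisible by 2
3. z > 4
Yes

Take x = 0, y = 1, z = 9, w = 0. Substituting into each constraint:
  (1) -3(0) + 1 - 2(9) + 0 = -17 ✓
  (2) 0 = 2 × 0, remainder 0 ✓
  (3) 9 > 4 ✓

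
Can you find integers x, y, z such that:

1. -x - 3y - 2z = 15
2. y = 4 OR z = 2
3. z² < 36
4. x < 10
Yes

Take x = -19, y = 0, z = 2. Substituting into each constraint:
  (1) 19 - 3(0) - 2(2) = 15 ✓
  (2) z = 2, target 2 ✓ (second branch holds)
  (3) z² = (2)² = 4, and 4 < 36 ✓
  (4) -19 < 10 ✓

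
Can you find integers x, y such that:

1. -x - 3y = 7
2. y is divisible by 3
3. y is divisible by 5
Yes

Take x = -7, y = 0. Substituting into each constraint:
  (1) 7 - 3(0) = 7 ✓
  (2) 0 = 3 × 0, remainder 0 ✓
  (3) 0 = 5 × 0, remainder 0 ✓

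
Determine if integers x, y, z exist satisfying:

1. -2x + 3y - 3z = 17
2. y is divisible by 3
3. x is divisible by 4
Yes

Take x = 8, y = 0, z = -11. Substituting into each constraint:
  (1) -2(8) + 3(0) - 3(-11) = 17 ✓
  (2) 0 = 3 × 0, remainder 0 ✓
  (3) 8 = 4 × 2, remainder 0 ✓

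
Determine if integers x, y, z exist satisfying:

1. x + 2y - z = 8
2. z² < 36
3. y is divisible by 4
Yes

Take x = 9, y = 0, z = 1. Substituting into each constraint:
  (1) 9 + 2(0) + (-1) = 8 ✓
  (2) z² = (1)² = 1, and 1 < 36 ✓
  (3) 0 = 4 × 0, remainder 0 ✓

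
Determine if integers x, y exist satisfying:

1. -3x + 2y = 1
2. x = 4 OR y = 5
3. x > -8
Yes

Take x = 3, y = 5. Substituting into each constraint:
  (1) -3(3) + 2(5) = 1 ✓
  (2) y = 5, target 5 ✓ (second branch holds)
  (3) 3 > -8 ✓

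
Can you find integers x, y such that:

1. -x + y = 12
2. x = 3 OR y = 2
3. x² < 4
No

The full constraint system is jointly infeasible over the integers. Each constraint and what it forces:

  - -x + y = 12: is a linear equation tying the variables together
  - x = 3 OR y = 2: forces a choice: either x = 3 or y = 2
  - x² < 4: restricts x to |x| ≤ 1

Split on the disjunction (x = 3 OR y = 2):
  • If x = 3: this contradicts x² < 4, which requires |x| ≤ 1.
  • If y = 2: the equation forces x = -10, but x² < 4 requires |x| ≤ 1.
Both branches are infeasible, so the system has no integer solution.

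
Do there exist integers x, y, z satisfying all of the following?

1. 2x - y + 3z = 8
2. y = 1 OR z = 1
Yes

Take x = 6, y = 1, z = -1. Substituting into each constraint:
  (1) 2(6) + (-1) + 3(-1) = 8 ✓
  (2) y = 1, target 1 ✓ (first branch holds)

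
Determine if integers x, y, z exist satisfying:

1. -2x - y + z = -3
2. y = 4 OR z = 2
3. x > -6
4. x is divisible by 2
Yes

Take x = 0, y = 4, z = 1. Substituting into each constraint:
  (1) -2(0) + (-4) + 1 = -3 ✓
  (2) y = 4, target 4 ✓ (first branch holds)
  (3) 0 > -6 ✓
  (4) 0 = 2 × 0, remainder 0 ✓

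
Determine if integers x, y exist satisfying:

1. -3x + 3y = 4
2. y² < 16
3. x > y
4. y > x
No

Even the single constraint (-3x + 3y = 4) is infeasible over the integers.

  - -3x + 3y = 4: every term on the left is divisible by 3, so the LHS ≡ 0 (mod 3), but the RHS 4 is not — no integer solution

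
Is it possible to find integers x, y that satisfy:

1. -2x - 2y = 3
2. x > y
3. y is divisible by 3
No

Even the single constraint (-2x - 2y = 3) is infeasible over the integers.

  - -2x - 2y = 3: every term on the left is divisible by 2, so the LHS ≡ 0 (mod 2), but the RHS 3 is not — no integer solution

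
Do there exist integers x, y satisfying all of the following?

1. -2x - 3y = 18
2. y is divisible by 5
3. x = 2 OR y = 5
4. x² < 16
No

A contradictory subset is {-2x - 3y = 18, x = 2 OR y = 5}. No integer assignment can satisfy these jointly:

  - -2x - 3y = 18: is a linear equation tying the variables together
  - x = 2 OR y = 5: forces a choice: either x = 2 or y = 5

Split on the disjunction (x = 2 OR y = 5):
  • If x = 2: with x = 2, every remaining term of the linear equation is divisible by 3, so the left side is ≡ 0 (mod 3); but the right side 22 ≡ 1 (mod 3). No integers can satisfy it.
  • If y = 5: with y = 5, every remaining term of the linear equation is divisible by 2, so the left side is ≡ 0 (mod 2); but the right side 33 ≡ 1 (mod 2). No integers can satisfy it.
Both branches are infeasible, so the system has no integer solution.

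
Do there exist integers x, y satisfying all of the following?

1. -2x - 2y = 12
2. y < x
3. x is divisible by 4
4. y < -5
Yes

Take x = 0, y = -6. Substituting into each constraint:
  (1) -2(0) - 2(-6) = 12 ✓
  (2) -6 < 0 ✓
  (3) 0 = 4 × 0, remainder 0 ✓
  (4) -6 < -5 ✓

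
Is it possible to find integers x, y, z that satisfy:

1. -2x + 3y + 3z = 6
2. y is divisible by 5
Yes

Take x = -3, y = 0, z = 0. Substituting into each constraint:
  (1) -2(-3) + 3(0) + 3(0) = 6 ✓
  (2) 0 = 5 × 0, remainder 0 ✓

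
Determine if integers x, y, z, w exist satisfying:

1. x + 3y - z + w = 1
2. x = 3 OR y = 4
Yes

Take x = 0, y = 4, z = 11, w = 0. Substituting into each constraint:
  (1) 0 + 3(4) + (-11) + 0 = 1 ✓
  (2) y = 4, target 4 ✓ (second branch holds)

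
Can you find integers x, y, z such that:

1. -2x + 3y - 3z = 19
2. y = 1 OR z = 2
Yes

Take x = -14, y = -1, z = 2. Substituting into each constraint:
  (1) -2(-14) + 3(-1) - 3(2) = 19 ✓
  (2) z = 2, target 2 ✓ (second branch holds)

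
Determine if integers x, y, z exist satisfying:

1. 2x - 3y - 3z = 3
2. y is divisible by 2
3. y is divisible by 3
Yes

Take x = 3, y = 0, z = 1. Substituting into each constraint:
  (1) 2(3) - 3(0) - 3(1) = 3 ✓
  (2) 0 = 2 × 0, remainder 0 ✓
  (3) 0 = 3 × 0, remainder 0 ✓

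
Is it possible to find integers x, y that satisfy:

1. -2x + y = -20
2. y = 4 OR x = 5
Yes

Take x = 12, y = 4. Substituting into each constraint:
  (1) -2(12) + 4 = -20 ✓
  (2) y = 4, target 4 ✓ (first branch holds)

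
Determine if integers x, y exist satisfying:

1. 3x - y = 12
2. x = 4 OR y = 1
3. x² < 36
Yes

Take x = 4, y = 0. Substituting into each constraint:
  (1) 3(4) + 0 = 12 ✓
  (2) x = 4, target 4 ✓ (first branch holds)
  (3) x² = (4)² = 16, and 16 < 36 ✓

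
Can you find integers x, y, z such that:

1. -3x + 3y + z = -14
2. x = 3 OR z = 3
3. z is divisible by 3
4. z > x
No

The full constraint system is jointly infeasible over the integers. Each constraint and what it forces:

  - -3x + 3y + z = -14: is a linear equation tying the variables together
  - x = 3 OR z = 3: forces a choice: either x = 3 or z = 3
  - z is divisible by 3: restricts z to multiples of 3
  - z > x: bounds one variable relative to another variable

Modular obstruction: writing z = 3z', every remaining term of the linear equation is divisible by 3, so the left side is ≡ 0 (mod 3); but the right side -14 ≡ 1 (mod 3). No integers can satisfy it.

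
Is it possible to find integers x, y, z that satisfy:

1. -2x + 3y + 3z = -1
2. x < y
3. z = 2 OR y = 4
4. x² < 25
Yes

Take x = 2, y = 4, z = -3. Substituting into each constraint:
  (1) -2(2) + 3(4) + 3(-3) = -1 ✓
  (2) 2 < 4 ✓
  (3) y = 4, target 4 ✓ (second branch holds)
  (4) x² = (2)² = 4, and 4 < 25 ✓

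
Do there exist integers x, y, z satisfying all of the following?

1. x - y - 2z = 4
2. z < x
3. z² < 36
Yes

Take x = 0, y = -2, z = -1. Substituting into each constraint:
  (1) 0 + 2 - 2(-1) = 4 ✓
  (2) -1 < 0 ✓
  (3) z² = (-1)² = 1, and 1 < 36 ✓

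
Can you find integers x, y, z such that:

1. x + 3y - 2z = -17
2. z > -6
Yes

Take x = 1, y = 0, z = 9. Substituting into each constraint:
  (1) 1 + 3(0) - 2(9) = -17 ✓
  (2) 9 > -6 ✓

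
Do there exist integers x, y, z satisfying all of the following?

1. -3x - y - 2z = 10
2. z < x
Yes

Take x = 1, y = -13, z = 0. Substituting into each constraint:
  (1) -3(1) + 13 - 2(0) = 10 ✓
  (2) 0 < 1 ✓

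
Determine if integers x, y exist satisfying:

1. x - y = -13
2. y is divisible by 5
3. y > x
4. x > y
No

A contradictory subset is {y > x, x > y}. No integer assignment can satisfy these jointly:

  - y > x: bounds one variable relative to another variable
  - x > y: bounds one variable relative to another variable

Direct contradiction: y > x and x > y cannot both hold.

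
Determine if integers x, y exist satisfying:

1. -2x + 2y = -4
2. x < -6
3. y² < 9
No

The full constraint system is jointly infeasible over the integers. Each constraint and what it forces:

  - -2x + 2y = -4: is a linear equation tying the variables together
  - x < -6: bounds one variable relative to a constant
  - y² < 9: restricts y to |y| ≤ 2

Range argument: with x ∈ [−∞, -7], y ∈ [-2, 2], the left side of the equation is at least 10, but the right side is -4 < 10. No integer solution exists.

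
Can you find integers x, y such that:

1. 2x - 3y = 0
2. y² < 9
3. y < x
Yes

Take x = 3, y = 2. Substituting into each constraint:
  (1) 2(3) - 3(2) = 0 ✓
  (2) y² = (2)² = 4, and 4 < 9 ✓
  (3) 2 < 3 ✓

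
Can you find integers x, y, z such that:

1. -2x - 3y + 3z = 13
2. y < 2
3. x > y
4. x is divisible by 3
No

A contradictory subset is {-2x - 3y + 3z = 13, x is divisible by 3}. No integer assignment can satisfy these jointly:

  - -2x - 3y + 3z = 13: is a linear equation tying the variables together
  - x is divisible by 3: restricts x to multiples of 3

Modular obstruction: writing x = 3x', every remaining term of the linear equation is divisible by 3, so the left side is ≡ 0 (mod 3); but the right side 13 ≡ 1 (mod 3). No integers can satisfy it.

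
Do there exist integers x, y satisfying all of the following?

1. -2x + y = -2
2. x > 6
Yes

Take x = 7, y = 12. Substituting into each constraint:
  (1) -2(7) + 12 = -2 ✓
  (2) 7 > 6 ✓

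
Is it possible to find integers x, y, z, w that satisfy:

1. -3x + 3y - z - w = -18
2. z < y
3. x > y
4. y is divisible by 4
Yes

Take x = 1, y = 0, z = -1, w = 16. Substituting into each constraint:
  (1) -3(1) + 3(0) + 1 + (-16) = -18 ✓
  (2) -1 < 0 ✓
  (3) 1 > 0 ✓
  (4) 0 = 4 × 0, remainder 0 ✓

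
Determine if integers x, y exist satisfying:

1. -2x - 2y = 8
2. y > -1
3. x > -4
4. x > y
No

A contradictory subset is {-2x - 2y = 8, y > -1, x > y}. No integer assignment can satisfy these jointly:

  - -2x - 2y = 8: is a linear equation tying the variables together
  - y > -1: bounds one variable relative to a constant
  - x > y: bounds one variable relative to another variable

Propagating the comparison: x > y and y ≥ 0 give x ≥ 1. Range argument: with x ∈ [1, ∞], y ∈ [0, ∞], the left side of the equation is at most -2, but the right side is 8 > -2. No integer solution exists.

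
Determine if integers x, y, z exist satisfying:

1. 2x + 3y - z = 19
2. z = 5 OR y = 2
Yes

Take x = 0, y = 2, z = -13. Substituting into each constraint:
  (1) 2(0) + 3(2) + 13 = 19 ✓
  (2) y = 2, target 2 ✓ (second branch holds)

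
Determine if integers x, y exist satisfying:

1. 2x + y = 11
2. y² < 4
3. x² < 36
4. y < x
Yes

Take x = 5, y = 1. Substituting into each constraint:
  (1) 2(5) + 1 = 11 ✓
  (2) y² = (1)² = 1, and 1 < 4 ✓
  (3) x² = (5)² = 25, and 25 < 36 ✓
  (4) 1 < 5 ✓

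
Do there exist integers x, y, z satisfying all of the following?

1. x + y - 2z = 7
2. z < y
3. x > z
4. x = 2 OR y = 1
Yes

Take x = 2, y = 7, z = 1. Substituting into each constraint:
  (1) 2 + 7 - 2(1) = 7 ✓
  (2) 1 < 7 ✓
  (3) 2 > 1 ✓
  (4) x = 2, target 2 ✓ (first branch holds)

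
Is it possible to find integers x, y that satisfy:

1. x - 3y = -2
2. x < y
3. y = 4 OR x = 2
No

The full constraint system is jointly infeasible over the integers. Each constraint and what it forces:

  - x - 3y = -2: is a linear equation tying the variables together
  - x < y: bounds one variable relative to another variable
  - y = 4 OR x = 2: forces a choice: either y = 4 or x = 2

Split on the disjunction (y = 4 OR x = 2):
  • If y = 4: the equation forces x = 10, giving (y, x) = (4, 10), which violates y > x.
  • If x = 2: with x = 2, every remaining term of the linear equation is divisible by 3, so the left side is ≡ 0 (mod 3); but the right side -4 ≡ 2 (mod 3). No integers can satisfy it.
Both branches are infeasible, so the system has no integer solution.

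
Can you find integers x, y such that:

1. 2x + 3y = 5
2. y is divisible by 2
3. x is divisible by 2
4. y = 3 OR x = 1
No

A contradictory subset is {y is divisible by 2, x is divisible by 2, y = 3 OR x = 1}. No integer assignment can satisfy these jointly:

  - y is divisible by 2: restricts y to multiples of 2
  - x is divisible by 2: restricts x to multiples of 2
  - y = 3 OR x = 1: forces a choice: either y = 3 or x = 1

Split on the disjunction (y = 3 OR x = 1):
  • If y = 3: this contradicts the divisibility constraint — 3 is not a multiple of 2.
  • If x = 1: this contradicts the divisibility constraint — 1 is not a multiple of 2.
Both branches are infeasible, so the system has no integer solution.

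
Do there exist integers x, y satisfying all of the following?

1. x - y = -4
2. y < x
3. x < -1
No

A contradictory subset is {x - y = -4, y < x}. No integer assignment can satisfy these jointly:

  - x - y = -4: is a linear equation tying the variables together
  - y < x: bounds one variable relative to another variable

From the equation, x − y = -4, i.e. x − y = -4; but x > y requires x − y ≥ 1. Contradiction.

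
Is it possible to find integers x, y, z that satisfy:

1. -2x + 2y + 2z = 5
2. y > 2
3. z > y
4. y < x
No

Even the single constraint (-2x + 2y + 2z = 5) is infeasible over the integers.

  - -2x + 2y + 2z = 5: every term on the left is divisible by 2, so the LHS ≡ 0 (mod 2), but the RHS 5 is not — no integer solution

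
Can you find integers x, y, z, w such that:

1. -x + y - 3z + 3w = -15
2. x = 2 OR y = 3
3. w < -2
Yes

Take x = 0, y = 3, z = 3, w = -3. Substituting into each constraint:
  (1) 0 + 3 - 3(3) + 3(-3) = -15 ✓
  (2) y = 3, target 3 ✓ (second branch holds)
  (3) -3 < -2 ✓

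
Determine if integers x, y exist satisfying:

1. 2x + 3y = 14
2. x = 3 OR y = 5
No

The full constraint system is jointly infeasible over the integers. Each constraint and what it forces:

  - 2x + 3y = 14: is a linear equation tying the variables together
  - x = 3 OR y = 5: forces a choice: either x = 3 or y = 5

Split on the disjunction (x = 3 OR y = 5):
  • If x = 3: with x = 3, every remaining term of the linear equation is divisible by 3, so the left side is ≡ 0 (mod 3); but the right side 8 ≡ 2 (mod 3). No integers can satisfy it.
  • If y = 5: with y = 5, every remaining term of the linear equation is divisible by 2, so the left side is ≡ 0 (mod 2); but the right side -1 ≡ 1 (mod 2). No integers can satisfy it.
Both branches are infeasible, so the system has no integer solution.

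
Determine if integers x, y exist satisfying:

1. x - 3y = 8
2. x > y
Yes

Take x = -1, y = -3. Substituting into each constraint:
  (1) (-1) - 3(-3) = 8 ✓
  (2) -1 > -3 ✓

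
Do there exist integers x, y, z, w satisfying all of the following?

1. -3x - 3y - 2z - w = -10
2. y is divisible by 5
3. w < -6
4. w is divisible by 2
Yes

Take x = 0, y = 0, z = 9, w = -8. Substituting into each constraint:
  (1) -3(0) - 3(0) - 2(9) + 8 = -10 ✓
  (2) 0 = 5 × 0, remainder 0 ✓
  (3) -8 < -6 ✓
  (4) -8 = 2 × -4, remainder 0 ✓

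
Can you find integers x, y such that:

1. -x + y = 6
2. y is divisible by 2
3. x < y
Yes

Take x = -6, y = 0. Substituting into each constraint:
  (1) 6 + 0 = 6 ✓
  (2) 0 = 2 × 0, remainder 0 ✓
  (3) -6 < 0 ✓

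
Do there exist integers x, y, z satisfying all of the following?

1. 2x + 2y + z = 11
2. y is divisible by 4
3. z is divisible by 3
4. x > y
Yes

Take x = 1, y = 0, z = 9. Substituting into each constraint:
  (1) 2(1) + 2(0) + 9 = 11 ✓
  (2) 0 = 4 × 0, remainder 0 ✓
  (3) 9 = 3 × 3, remainder 0 ✓
  (4) 1 > 0 ✓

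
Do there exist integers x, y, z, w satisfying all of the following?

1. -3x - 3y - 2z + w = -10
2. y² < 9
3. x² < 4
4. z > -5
Yes

Take x = 0, y = 2, z = 2, w = 0. Substituting into each constraint:
  (1) -3(0) - 3(2) - 2(2) + 0 = -10 ✓
  (2) y² = (2)² = 4, and 4 < 9 ✓
  (3) x² = (0)² = 0, and 0 < 4 ✓
  (4) 2 > -5 ✓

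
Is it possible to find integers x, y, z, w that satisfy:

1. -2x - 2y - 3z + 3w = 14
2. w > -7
Yes

Take x = 0, y = 2, z = -6, w = 0. Substituting into each constraint:
  (1) -2(0) - 2(2) - 3(-6) + 3(0) = 14 ✓
  (2) 0 > -7 ✓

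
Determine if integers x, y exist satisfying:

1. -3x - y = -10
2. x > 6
Yes

Take x = 7, y = -11. Substituting into each constraint:
  (1) -3(7) + 11 = -10 ✓
  (2) 7 > 6 ✓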